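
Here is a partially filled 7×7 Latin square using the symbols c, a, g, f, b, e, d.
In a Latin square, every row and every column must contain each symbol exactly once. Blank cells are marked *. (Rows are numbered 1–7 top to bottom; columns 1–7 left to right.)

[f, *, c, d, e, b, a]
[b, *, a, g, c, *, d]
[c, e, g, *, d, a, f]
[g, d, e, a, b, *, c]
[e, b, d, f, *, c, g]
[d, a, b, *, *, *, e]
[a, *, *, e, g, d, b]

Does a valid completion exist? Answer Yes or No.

Yes

No row or column among the givens repeats a symbol, and propagating forced cells runs into no contradiction.
One valid completion exists (for instance, f g c d e b a / b f a g c e d / c e g b d a f / g d e a b f c / e b d f a c g / d a b c f g e / a c f e g d b).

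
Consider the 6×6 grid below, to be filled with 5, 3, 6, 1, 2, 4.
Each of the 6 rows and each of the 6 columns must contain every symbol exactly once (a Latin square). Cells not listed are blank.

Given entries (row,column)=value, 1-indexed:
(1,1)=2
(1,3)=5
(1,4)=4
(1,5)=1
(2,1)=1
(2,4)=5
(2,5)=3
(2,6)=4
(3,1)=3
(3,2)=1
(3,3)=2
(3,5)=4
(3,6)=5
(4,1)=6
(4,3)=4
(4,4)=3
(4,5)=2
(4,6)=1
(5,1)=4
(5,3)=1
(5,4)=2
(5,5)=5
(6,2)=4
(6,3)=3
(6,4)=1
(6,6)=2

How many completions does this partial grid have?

Row 1, column 2: eliminating its row and column leaves {3, 6}.
Row 1, column 6: eliminating its row and column leaves {3, 6}.
Row 2, column 2: eliminating its row and column leaves {6, 2}.
Row 2, column 3: eliminating its row and column leaves {6}.
Row 3, column 4: eliminating its row and column leaves {6}.
Row 4, column 2: eliminating its row and column leaves {5}.
Row 5, column 2: eliminating its row and column leaves {3, 6}.
Row 5, column 6: eliminating its row and column leaves {3, 6}.
Row 6, column 1: eliminating its row and column leaves {5}.
Row 6, column 5: eliminating its row and column leaves {6}.
Enumerating the assignments across these blanks that avoid any row or column repeat gives 2 completions.

2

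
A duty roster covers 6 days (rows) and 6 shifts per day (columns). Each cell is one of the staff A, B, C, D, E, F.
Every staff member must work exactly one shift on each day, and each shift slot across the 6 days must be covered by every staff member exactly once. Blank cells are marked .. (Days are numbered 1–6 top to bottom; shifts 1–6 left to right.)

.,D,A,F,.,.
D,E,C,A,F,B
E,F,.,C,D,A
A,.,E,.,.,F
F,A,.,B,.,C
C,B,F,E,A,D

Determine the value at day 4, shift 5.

Day 1, shift 1: day 1 has {A, D, F} and shift 1 has {A, C, D, E, F}, leaving only B.
Day 1, shift 6: day 1 has {A, B, D, F} and shift 6 has {A, B, C, D, F}, leaving only E.
Day 1, shift 5: day 1 has {A, B, D, E, F} and shift 5 has {A, D, F}, leaving only C.
Day 4 already has {A, E, F} and shift 5 already has {A, C, D, F}, so day 4, shift 5 must be B.

B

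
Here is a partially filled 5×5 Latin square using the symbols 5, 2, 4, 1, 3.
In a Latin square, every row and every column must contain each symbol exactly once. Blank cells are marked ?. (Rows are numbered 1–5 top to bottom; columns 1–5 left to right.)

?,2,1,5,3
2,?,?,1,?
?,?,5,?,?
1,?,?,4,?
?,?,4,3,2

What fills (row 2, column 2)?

5

Row 1, column 1: row 1 has {5, 2, 1, 3} and column 1 has {2, 1}, leaving only 4.
Row 2, column 3: row 2 has {2, 1} and column 3 has {5, 4, 1}, leaving only 3.
Row 3, column 1: row 3 has {5} and column 1 has {2, 4, 1}, leaving only 3.
Row 3, column 4: row 3 has {5, 3} and column 4 has {5, 4, 1, 3}, leaving only 2.
Row 4, column 3: row 4 has {4, 1} and column 3 has {5, 4, 1, 3}, leaving only 2.
Row 4, column 5: row 4 has {2, 4, 1} and column 5 has {2, 3}, leaving only 5.
Row 2, column 5: row 2 has {2, 1, 3} and column 5 has {5, 2, 3}, leaving only 4.
Row 2 already has {2, 4, 1, 3} and column 2 already has {2}, so row 2, column 2 must be 5.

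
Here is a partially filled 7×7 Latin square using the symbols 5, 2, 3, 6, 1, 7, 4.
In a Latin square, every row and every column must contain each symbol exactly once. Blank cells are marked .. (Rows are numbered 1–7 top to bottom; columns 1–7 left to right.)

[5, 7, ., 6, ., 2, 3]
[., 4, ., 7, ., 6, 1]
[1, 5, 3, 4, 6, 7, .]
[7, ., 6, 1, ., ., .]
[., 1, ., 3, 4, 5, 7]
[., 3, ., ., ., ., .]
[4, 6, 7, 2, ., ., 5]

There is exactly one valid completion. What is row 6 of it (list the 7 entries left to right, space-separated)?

Row 6, column 4: row 6 has {3} and column 4 has {2, 3, 6, 1, 7, 4}, leaving only 5.
Row 1, column 5: row 1 has {5, 2, 3, 6, 7} and column 5 has {6, 4}, leaving only 1.
Row 1, column 3: row 1 has {5, 2, 3, 6, 1, 7} and column 3 has {3, 6, 7}, leaving only 4.
Row 3, column 7: row 3 has {5, 3, 6, 1, 7, 4} and column 7 has {5, 3, 1, 7}, leaving only 2.
Row 4, column 2: row 4 has {6, 1, 7} and column 2 has {5, 3, 6, 1, 7, 4}, leaving only 2.
Row 4, column 7: row 4 has {2, 6, 1, 7} and column 7 has {5, 2, 3, 1, 7}, leaving only 4.
Row 6, column 7: row 6 has {5, 3} and column 7 has {5, 2, 3, 1, 7, 4}, leaving only 6.
Row 6, column 1: row 6 has {5, 3, 6} and column 1 has {5, 1, 7, 4}, leaving only 2.
Row 6, column 3: row 6 has {5, 2, 3, 6} and column 3 has {3, 6, 7, 4}, leaving only 1.
Row 6, column 5: row 6 has {5, 2, 3, 6, 1} and column 5 has {6, 1, 4}, leaving only 7.
Row 6, column 6: row 6 has {5, 2, 3, 6, 1, 7} and column 6 has {5, 2, 6, 7}, leaving only 4.
So row 6 reads: 2 3 1 5 7 4 6.

2 3 1 5 7 4 6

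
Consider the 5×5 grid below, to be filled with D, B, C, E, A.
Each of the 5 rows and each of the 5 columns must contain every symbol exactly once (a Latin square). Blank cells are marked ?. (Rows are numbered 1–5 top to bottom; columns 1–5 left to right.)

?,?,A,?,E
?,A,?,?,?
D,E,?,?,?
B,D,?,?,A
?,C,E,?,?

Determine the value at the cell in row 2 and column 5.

B

Row 1, column 1: row 1 has {E, A} and column 1 has {D, B}, leaving only C.
Row 1, column 2: row 1 has {C, E, A} and column 2 has {D, C, E, A}, leaving only B.
Row 1, column 4: row 1 has {B, C, E, A} and column 4 has {}, leaving only D.
Row 2, column 1: row 2 has {A} and column 1 has {D, B, C}, leaving only E.
Row 4, column 3: row 4 has {D, B, A} and column 3 has {E, A}, leaving only C.
Row 3, column 3: row 3 has {D, E} and column 3 has {C, E, A}, leaving only B.
Row 2, column 3: row 2 has {E, A} and column 3 has {B, C, E, A}, leaving only D.
Row 3, column 5: row 3 has {D, B, E} and column 5 has {E, A}, leaving only C.
Row 2 already has {D, E, A} and column 5 already has {C, E, A}, so row 2, column 5 must be B.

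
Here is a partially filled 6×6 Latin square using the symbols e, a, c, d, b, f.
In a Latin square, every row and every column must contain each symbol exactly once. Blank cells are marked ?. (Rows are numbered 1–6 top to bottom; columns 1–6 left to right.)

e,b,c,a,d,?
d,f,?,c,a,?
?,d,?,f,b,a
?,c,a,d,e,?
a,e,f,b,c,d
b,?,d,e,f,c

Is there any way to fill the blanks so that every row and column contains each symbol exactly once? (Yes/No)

Yes

No row or column among the givens repeats a symbol, and propagating forced cells runs into no contradiction.
One valid completion exists (for instance, e b c a d f / d f b c a e / c d e f b a / f c a d e b / a e f b c d / b a d e f c).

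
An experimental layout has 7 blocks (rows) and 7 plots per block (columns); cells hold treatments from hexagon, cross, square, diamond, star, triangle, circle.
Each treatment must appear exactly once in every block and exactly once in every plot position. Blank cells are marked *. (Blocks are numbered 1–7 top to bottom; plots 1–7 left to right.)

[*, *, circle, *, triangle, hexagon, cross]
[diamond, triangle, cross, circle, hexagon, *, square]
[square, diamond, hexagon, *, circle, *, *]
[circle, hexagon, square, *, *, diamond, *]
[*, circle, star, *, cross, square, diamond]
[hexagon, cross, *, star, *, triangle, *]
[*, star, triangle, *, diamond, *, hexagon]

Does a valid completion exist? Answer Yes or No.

Yes

No block or plot among the givens repeats a symbol, and propagating forced cells runs into no contradiction.
One valid completion exists (for instance, star square circle diamond triangle hexagon cross / diamond triangle cross circle hexagon star square / square diamond hexagon triangle circle cross star / circle hexagon square cross star diamond triangle / triangle circle star hexagon cross square diamond / hexagon cross diamond star square triangle circle / cross star triangle square diamond circle hexagon).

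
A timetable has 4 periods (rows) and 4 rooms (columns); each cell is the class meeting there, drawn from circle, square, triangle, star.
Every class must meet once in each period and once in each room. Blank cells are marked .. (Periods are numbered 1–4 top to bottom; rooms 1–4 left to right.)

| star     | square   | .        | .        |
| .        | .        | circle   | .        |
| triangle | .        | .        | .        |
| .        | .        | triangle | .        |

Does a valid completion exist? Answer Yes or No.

No

Period 1, room 3: period 1 together with room 3 already contain {circle, square, triangle, star} — every symbol — so nothing can go there. The grid has no valid completion.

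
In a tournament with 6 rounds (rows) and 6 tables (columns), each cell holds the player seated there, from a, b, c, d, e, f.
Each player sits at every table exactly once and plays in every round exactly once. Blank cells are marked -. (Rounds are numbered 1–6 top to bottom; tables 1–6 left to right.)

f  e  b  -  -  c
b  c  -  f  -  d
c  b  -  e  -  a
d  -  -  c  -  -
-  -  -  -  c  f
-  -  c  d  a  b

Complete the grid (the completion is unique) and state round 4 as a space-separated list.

Round 4, table 6: round 4 has {c, d} and table 6 has {a, b, c, d, f}, leaving only e.
Round 1, table 4: round 1 has {b, c, e, f} and table 4 has {c, d, e, f}, leaving only a.
Round 1, table 5: round 1 has {a, b, c, e, f} and table 5 has {a, c}, leaving only d.
Round 2, table 5: round 2 has {b, c, d, f} and table 5 has {a, c, d}, leaving only e.
Round 2, table 3: round 2 has {b, c, d, e, f} and table 3 has {b, c}, leaving only a.
Round 4, table 3: round 4 has {c, d, e} and table 3 has {a, b, c}, leaving only f.
Round 4, table 2: round 4 has {c, d, e, f} and table 2 has {b, c, e}, leaving only a.
Round 4, table 5: round 4 has {a, c, d, e, f} and table 5 has {a, c, d, e}, leaving only b.
So round 4 reads: d a f c b e.

d a f c b e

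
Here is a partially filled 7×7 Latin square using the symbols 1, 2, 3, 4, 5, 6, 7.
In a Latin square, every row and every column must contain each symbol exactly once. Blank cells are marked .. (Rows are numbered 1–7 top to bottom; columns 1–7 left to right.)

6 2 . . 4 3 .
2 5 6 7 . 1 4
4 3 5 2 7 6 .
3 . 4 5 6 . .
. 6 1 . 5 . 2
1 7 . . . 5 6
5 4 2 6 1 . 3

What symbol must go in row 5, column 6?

Row 1, column 3: row 1 has {2, 3, 4, 6} and column 3 has {1, 2, 4, 5, 6}, leaving only 7.
Row 1, column 4: row 1 has {2, 3, 4, 6, 7} and column 4 has {2, 5, 6, 7}, leaving only 1.
Row 1, column 7: row 1 has {1, 2, 3, 4, 6, 7} and column 7 has {2, 3, 4, 6}, leaving only 5.
Row 2, column 5: row 2 has {1, 2, 4, 5, 6, 7} and column 5 has {1, 4, 5, 6, 7}, leaving only 3.
Row 3, column 7: row 3 has {2, 3, 4, 5, 6, 7} and column 7 has {2, 3, 4, 5, 6}, leaving only 1.
Row 4, column 2: row 4 has {3, 4, 5, 6} and column 2 has {2, 3, 4, 5, 6, 7}, leaving only 1.
Row 4, column 7: row 4 has {1, 3, 4, 5, 6} and column 7 has {1, 2, 3, 4, 5, 6}, leaving only 7.
Row 4, column 6: row 4 has {1, 3, 4, 5, 6, 7} and column 6 has {1, 3, 5, 6}, leaving only 2.
Row 5, column 1: row 5 has {1, 2, 5, 6} and column 1 has {1, 2, 3, 4, 5, 6}, leaving only 7.
Row 5 already has {1, 2, 5, 6, 7} and column 6 already has {1, 2, 3, 5, 6}, so row 5, column 6 must be 4.

4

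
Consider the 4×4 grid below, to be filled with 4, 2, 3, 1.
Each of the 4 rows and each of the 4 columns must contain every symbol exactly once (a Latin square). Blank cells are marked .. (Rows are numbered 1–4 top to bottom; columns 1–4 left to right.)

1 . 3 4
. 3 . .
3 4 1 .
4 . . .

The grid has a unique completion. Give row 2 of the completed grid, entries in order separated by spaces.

2 3 4 1

Row 2, column 1: row 2 has {3} and column 1 has {4, 3, 1}, leaving only 2.
Row 2, column 3: row 2 has {2, 3} and column 3 has {3, 1}, leaving only 4.
Row 2, column 4: row 2 has {4, 2, 3} and column 4 has {4}, leaving only 1.
So row 2 reads: 2 3 4 1.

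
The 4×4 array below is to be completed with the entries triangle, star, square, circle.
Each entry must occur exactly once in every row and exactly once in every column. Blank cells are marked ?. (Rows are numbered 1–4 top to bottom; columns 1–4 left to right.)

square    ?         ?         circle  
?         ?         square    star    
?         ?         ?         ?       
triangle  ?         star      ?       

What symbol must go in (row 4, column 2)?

circle

Row 1, column 3: row 1 has {square, circle} and column 3 has {star, square}, leaving only triangle.
Row 1, column 2: row 1 has {triangle, square, circle} and column 2 has {}, leaving only star.
Row 2, column 1: row 2 has {star, square} and column 1 has {triangle, square}, leaving only circle.
Row 2, column 2: row 2 has {star, square, circle} and column 2 has {star}, leaving only triangle.
Row 3, column 1: row 3 has {} and column 1 has {triangle, square, circle}, leaving only star.
Row 3, column 3: row 3 has {star} and column 3 has {triangle, star, square}, leaving only circle.
Row 3, column 2: row 3 has {star, circle} and column 2 has {triangle, star}, leaving only square.
Row 4 already has {triangle, star} and column 2 already has {triangle, star, square}, so row 4, column 2 must be circle.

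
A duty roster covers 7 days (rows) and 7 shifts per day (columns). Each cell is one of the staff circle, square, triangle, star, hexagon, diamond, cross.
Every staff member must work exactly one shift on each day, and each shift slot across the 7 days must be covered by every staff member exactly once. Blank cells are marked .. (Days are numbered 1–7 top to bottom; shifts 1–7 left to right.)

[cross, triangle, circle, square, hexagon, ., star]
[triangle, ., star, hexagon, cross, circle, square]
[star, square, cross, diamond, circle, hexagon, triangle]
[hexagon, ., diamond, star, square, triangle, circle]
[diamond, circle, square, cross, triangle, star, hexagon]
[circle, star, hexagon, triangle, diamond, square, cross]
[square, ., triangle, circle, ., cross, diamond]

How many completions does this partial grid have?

Day 1, shift 6: eliminating its day and shift leaves {diamond}.
Day 2, shift 2: eliminating its day and shift leaves {diamond}.
Day 4, shift 2: eliminating its day and shift leaves {cross}.
Day 7, shift 2: eliminating its day and shift leaves {hexagon}.
Day 7, shift 5: eliminating its day and shift leaves {star}.
Only one assignment across all blanks avoids any day or shift repeat, giving 1 completion.

1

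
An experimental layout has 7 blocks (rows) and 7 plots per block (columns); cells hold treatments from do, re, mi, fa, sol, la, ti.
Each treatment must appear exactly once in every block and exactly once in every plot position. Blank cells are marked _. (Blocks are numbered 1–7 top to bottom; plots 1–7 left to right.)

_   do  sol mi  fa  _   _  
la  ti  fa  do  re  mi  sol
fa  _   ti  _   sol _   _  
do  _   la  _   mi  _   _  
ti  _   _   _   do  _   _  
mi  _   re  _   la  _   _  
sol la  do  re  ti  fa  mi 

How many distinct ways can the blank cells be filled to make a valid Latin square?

10

Block 1, plot 1: eliminating its block and plot leaves {re}.
Block 1, plot 6: eliminating its block and plot leaves {re, la, ti}.
Block 1, plot 7: eliminating its block and plot leaves {re, la, ti}.
Block 3, plot 2: eliminating its block and plot leaves {re, mi}.
Block 3, plot 4: eliminating its block and plot leaves {la}.
Block 3, plot 6: eliminating its block and plot leaves {do, re, la}.
Block 3, plot 7: eliminating its block and plot leaves {do, re, la}.
Block 4, plot 2: eliminating its block and plot leaves {re, fa, sol}.
Block 4, plot 4: eliminating its block and plot leaves {fa, sol, ti}.
Block 4, plot 6: eliminating its block and plot leaves {re, sol, ti}.
Block 4, plot 7: eliminating its block and plot leaves {re, fa, ti}.
Block 5, plot 2: eliminating its block and plot leaves {re, mi, fa, sol}.
Block 5, plot 3: eliminating its block and plot leaves {mi}.
Block 5, plot 4: eliminating its block and plot leaves {fa, sol, la}.
Block 5, plot 6: eliminating its block and plot leaves {re, sol, la}.
Block 5, plot 7: eliminating its block and plot leaves {re, fa, la}.
Block 6, plot 2: eliminating its block and plot leaves {fa, sol}.
Block 6, plot 4: eliminating its block and plot leaves {fa, sol, ti}.
Block 6, plot 6: eliminating its block and plot leaves {do, sol, ti}.
Block 6, plot 7: eliminating its block and plot leaves {do, fa, ti}.
Enumerating the assignments across these blanks that avoid any block or plot repeat gives 10 completions.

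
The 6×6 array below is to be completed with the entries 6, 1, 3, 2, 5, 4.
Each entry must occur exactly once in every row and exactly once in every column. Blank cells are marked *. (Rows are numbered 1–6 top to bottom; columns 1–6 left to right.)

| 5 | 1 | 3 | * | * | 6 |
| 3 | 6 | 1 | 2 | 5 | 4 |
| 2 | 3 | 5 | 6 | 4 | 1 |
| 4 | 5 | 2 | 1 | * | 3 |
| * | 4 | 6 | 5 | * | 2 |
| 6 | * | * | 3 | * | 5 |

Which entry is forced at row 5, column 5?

3

Row 1, column 4: row 1 has {6, 1, 3, 5} and column 4 has {6, 1, 3, 2, 5}, leaving only 4.
Row 1, column 5: row 1 has {6, 1, 3, 5, 4} and column 5 has {5, 4}, leaving only 2.
Row 4, column 5: row 4 has {1, 3, 2, 5, 4} and column 5 has {2, 5, 4}, leaving only 6.
Row 5, column 1: row 5 has {6, 2, 5, 4} and column 1 has {6, 3, 2, 5, 4}, leaving only 1.
Row 5 already has {6, 1, 2, 5, 4} and column 5 already has {6, 2, 5, 4}, so row 5, column 5 must be 3.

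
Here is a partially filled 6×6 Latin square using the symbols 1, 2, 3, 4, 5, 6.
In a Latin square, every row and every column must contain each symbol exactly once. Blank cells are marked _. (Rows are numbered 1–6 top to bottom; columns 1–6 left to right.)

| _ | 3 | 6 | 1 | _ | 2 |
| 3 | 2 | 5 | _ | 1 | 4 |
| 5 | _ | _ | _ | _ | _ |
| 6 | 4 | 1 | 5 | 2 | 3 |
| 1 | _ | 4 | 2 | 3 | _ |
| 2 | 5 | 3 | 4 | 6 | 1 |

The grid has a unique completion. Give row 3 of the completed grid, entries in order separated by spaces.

Row 3, column 3: row 3 has {5} and column 3 has {1, 3, 4, 5, 6}, leaving only 2.
Row 3, column 5: row 3 has {2, 5} and column 5 has {1, 2, 3, 6}, leaving only 4.
Row 3, column 6: row 3 has {2, 4, 5} and column 6 has {1, 2, 3, 4}, leaving only 6.
Row 3, column 2: row 3 has {2, 4, 5, 6} and column 2 has {2, 3, 4, 5}, leaving only 1.
Row 3, column 4: row 3 has {1, 2, 4, 5, 6} and column 4 has {1, 2, 4, 5}, leaving only 3.
So row 3 reads: 5 1 2 3 4 6.

5 1 2 3 4 6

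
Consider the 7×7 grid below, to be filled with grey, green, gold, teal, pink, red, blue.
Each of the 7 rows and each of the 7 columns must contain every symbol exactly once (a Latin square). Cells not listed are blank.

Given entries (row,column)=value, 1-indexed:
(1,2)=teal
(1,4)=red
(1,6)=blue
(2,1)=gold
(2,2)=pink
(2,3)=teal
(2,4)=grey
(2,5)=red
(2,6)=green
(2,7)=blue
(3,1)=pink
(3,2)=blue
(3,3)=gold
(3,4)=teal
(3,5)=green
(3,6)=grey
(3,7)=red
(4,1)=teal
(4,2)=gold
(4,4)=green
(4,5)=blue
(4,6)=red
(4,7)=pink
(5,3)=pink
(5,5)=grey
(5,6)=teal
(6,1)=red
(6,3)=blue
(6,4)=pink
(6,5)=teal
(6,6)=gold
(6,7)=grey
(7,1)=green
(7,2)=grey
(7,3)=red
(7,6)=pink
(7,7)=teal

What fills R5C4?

gold

Row 1, column 1: row 1 has {teal, red, blue} and column 1 has {green, gold, teal, pink, red}, leaving only grey.
Row 1, column 3: row 1 has {grey, teal, red, blue} and column 3 has {gold, teal, pink, red, blue}, leaving only green.
Row 1, column 7: row 1 has {grey, green, teal, red, blue} and column 7 has {grey, teal, pink, red, blue}, leaving only gold.
Row 1, column 5: row 1 has {grey, green, gold, teal, red, blue} and column 5 has {grey, green, teal, red, blue}, leaving only pink.
Row 4, column 3: row 4 has {green, gold, teal, pink, red, blue} and column 3 has {green, gold, teal, pink, red, blue}, leaving only grey.
Row 5, column 1: row 5 has {grey, teal, pink} and column 1 has {grey, green, gold, teal, pink, red}, leaving only blue.
Row 5 already has {grey, teal, pink, blue} and column 4 already has {grey, green, teal, pink, red}, so row 5, column 4 must be gold.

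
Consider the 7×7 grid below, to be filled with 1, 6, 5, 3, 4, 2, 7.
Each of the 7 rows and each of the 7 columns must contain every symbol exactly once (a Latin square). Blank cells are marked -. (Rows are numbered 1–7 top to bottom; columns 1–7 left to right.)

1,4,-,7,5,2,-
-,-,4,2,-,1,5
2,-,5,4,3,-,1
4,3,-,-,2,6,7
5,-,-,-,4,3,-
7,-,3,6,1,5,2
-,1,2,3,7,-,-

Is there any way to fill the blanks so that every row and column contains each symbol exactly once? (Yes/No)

No

Row 6, column 2: row 6 together with column 2 already contain {1, 6, 5, 3, 4, 2, 7} — every symbol — so nothing can go there. The grid has no valid completion.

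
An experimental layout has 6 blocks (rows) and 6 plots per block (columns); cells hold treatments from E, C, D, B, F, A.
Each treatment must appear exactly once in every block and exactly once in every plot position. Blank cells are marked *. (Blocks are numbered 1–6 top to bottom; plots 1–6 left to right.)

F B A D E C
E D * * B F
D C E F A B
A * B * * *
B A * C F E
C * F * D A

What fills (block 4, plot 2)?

Block 2, plot 3: block 2 has {E, D, B, F} and plot 3 has {E, B, F, A}, leaving only C.
Block 2, plot 4: block 2 has {E, C, D, B, F} and plot 4 has {C, D, F}, leaving only A.
Block 4, plot 4: block 4 has {B, A} and plot 4 has {C, D, F, A}, leaving only E.
Block 4 already has {E, B, A} and plot 2 already has {C, D, B, A}, so block 4, plot 2 must be F.

F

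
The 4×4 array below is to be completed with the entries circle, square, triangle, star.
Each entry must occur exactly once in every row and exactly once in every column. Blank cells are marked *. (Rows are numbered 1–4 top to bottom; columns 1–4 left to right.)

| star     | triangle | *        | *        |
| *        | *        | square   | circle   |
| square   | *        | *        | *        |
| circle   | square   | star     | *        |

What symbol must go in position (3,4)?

Row 1, column 3: row 1 has {triangle, star} and column 3 has {square, star}, leaving only circle.
Row 1, column 4: row 1 has {circle, triangle, star} and column 4 has {circle}, leaving only square.
Row 2, column 1: row 2 has {circle, square} and column 1 has {circle, square, star}, leaving only triangle.
Row 2, column 2: row 2 has {circle, square, triangle} and column 2 has {square, triangle}, leaving only star.
Row 3, column 2: row 3 has {square} and column 2 has {square, triangle, star}, leaving only circle.
Row 3, column 3: row 3 has {circle, square} and column 3 has {circle, square, star}, leaving only triangle.
Row 3 already has {circle, square, triangle} and column 4 already has {circle, square}, so row 3, column 4 must be star.

star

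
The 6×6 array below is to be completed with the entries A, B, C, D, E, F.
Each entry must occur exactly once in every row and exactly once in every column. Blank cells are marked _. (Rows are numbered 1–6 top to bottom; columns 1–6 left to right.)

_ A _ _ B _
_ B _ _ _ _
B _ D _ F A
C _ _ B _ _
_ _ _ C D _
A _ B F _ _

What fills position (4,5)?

Row 3, column 4: row 3 has {A, B, D, F} and column 4 has {B, C, F}, leaving only E.
Row 1, column 4: row 1 has {A, B} and column 4 has {B, C, E, F}, leaving only D.
Row 2, column 4: row 2 has {B} and column 4 has {B, C, D, E, F}, leaving only A.
Row 3, column 2: row 3 has {A, B, D, E, F} and column 2 has {A, B}, leaving only C.
Row 4, column 5 is narrowed to {A, E}.
If it were E, then row 6, column 5 would be left with no valid symbol.
So row 4, column 5 must be A.

A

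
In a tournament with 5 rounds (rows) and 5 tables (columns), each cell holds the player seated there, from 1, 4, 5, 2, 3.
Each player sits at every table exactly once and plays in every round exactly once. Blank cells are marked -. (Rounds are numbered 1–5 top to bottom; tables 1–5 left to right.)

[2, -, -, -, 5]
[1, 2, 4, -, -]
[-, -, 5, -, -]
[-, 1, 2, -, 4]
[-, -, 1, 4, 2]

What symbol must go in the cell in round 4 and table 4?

3

Round 1, table 3: round 1 has {5, 2} and table 3 has {1, 4, 5, 2}, leaving only 3.
Round 1, table 2: round 1 has {5, 2, 3} and table 2 has {1, 2}, leaving only 4.
Round 1, table 4: round 1 has {4, 5, 2, 3} and table 4 has {4}, leaving only 1.
Round 2, table 5: round 2 has {1, 4, 2} and table 5 has {4, 5, 2}, leaving only 3.
Round 2, table 4: round 2 has {1, 4, 2, 3} and table 4 has {1, 4}, leaving only 5.
Round 4 already has {1, 4, 2} and table 4 already has {1, 4, 5}, so round 4, table 4 must be 3.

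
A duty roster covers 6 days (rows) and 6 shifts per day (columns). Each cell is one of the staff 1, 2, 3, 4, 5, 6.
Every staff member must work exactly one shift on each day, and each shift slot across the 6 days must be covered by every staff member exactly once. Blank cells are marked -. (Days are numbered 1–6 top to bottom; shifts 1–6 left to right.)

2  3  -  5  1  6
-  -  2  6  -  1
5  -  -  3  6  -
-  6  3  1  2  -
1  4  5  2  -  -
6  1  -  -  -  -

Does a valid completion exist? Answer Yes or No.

No

Day 1, shift 3: day 1 has {1, 2, 3, 5, 6} and shift 3 has {2, 3, 5}, so it must be 4.
Now day 6, shift 3: day 6 together with shift 3 already contain {1, 2, 3, 4, 5, 6} — every symbol — so nothing can go there. The grid has no valid completion.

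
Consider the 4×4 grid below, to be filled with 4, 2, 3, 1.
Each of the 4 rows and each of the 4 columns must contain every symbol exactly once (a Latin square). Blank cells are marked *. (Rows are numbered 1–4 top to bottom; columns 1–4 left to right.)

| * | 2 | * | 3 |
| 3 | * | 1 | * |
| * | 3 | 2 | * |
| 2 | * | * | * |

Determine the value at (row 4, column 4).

Row 1, column 3: row 1 has {2, 3} and column 3 has {2, 1}, leaving only 4.
Row 1, column 1: row 1 has {4, 2, 3} and column 1 has {2, 3}, leaving only 1.
Row 2, column 2: row 2 has {3, 1} and column 2 has {2, 3}, leaving only 4.
Row 2, column 4: row 2 has {4, 3, 1} and column 4 has {3}, leaving only 2.
Row 3, column 1: row 3 has {2, 3} and column 1 has {2, 3, 1}, leaving only 4.
Row 3, column 4: row 3 has {4, 2, 3} and column 4 has {2, 3}, leaving only 1.
Row 4 already has {2} and column 4 already has {2, 3, 1}, so row 4, column 4 must be 4.

4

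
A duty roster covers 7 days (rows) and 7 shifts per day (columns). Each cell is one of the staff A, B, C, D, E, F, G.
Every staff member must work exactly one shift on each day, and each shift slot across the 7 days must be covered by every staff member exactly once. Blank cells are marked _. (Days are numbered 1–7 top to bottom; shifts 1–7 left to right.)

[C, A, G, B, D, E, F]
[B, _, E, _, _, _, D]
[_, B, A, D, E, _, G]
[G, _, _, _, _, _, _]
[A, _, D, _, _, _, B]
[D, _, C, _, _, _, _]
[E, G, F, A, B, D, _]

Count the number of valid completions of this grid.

10

Day 2, shift 2: eliminating its day and shift leaves {C, F}.
Day 2, shift 4: eliminating its day and shift leaves {C, F, G}.
Day 2, shift 5: eliminating its day and shift leaves {A, C, F, G}.
Day 2, shift 6: eliminating its day and shift leaves {A, C, F, G}.
Day 3, shift 1: eliminating its day and shift leaves {F}.
Day 3, shift 6: eliminating its day and shift leaves {C, F}.
Day 4, shift 2: eliminating its day and shift leaves {C, D, E, F}.
Day 4, shift 3: eliminating its day and shift leaves {B}.
Day 4, shift 4: eliminating its day and shift leaves {C, E, F}.
Day 4, shift 5: eliminating its day and shift leaves {A, C, F}.
Day 4, shift 6: eliminating its day and shift leaves {A, B, C, F}.
Day 4, shift 7: eliminating its day and shift leaves {A, C, E}.
Day 5, shift 2: eliminating its day and shift leaves {C, E, F}.
Day 5, shift 4: eliminating its day and shift leaves {C, E, F, G}.
Day 5, shift 5: eliminating its day and shift leaves {C, F, G}.
Day 5, shift 6: eliminating its day and shift leaves {C, F, G}.
Day 6, shift 2: eliminating its day and shift leaves {E, F}.
Day 6, shift 4: eliminating its day and shift leaves {E, F, G}.
Day 6, shift 5: eliminating its day and shift leaves {A, F, G}.
Day 6, shift 6: eliminating its day and shift leaves {A, B, F, G}.
Day 6, shift 7: eliminating its day and shift leaves {A, E}.
Day 7, shift 7: eliminating its day and shift leaves {C}.
Enumerating the assignments across these blanks that avoid any day or shift repeat gives 10 completions.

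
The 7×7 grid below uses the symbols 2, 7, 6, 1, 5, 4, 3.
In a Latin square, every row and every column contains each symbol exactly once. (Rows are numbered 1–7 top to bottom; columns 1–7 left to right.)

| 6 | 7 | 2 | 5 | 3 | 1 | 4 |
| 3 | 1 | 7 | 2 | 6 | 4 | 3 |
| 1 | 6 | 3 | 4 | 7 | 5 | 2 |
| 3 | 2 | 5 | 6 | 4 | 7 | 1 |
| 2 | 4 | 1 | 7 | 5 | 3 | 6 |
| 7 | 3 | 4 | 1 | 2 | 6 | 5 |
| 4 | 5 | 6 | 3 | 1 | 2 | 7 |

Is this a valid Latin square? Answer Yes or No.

Column 1 contains 3 twice (at rows 2 and 4), so it is not a permutation.

No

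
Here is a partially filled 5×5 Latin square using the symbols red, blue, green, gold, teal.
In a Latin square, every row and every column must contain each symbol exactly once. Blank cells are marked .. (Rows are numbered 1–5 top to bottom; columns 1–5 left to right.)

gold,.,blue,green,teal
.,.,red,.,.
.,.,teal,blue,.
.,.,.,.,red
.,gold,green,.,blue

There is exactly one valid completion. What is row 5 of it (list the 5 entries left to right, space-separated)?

Row 1, column 2: row 1 has {blue, green, gold, teal} and column 2 has {gold}, leaving only red.
Row 3, column 2: row 3 has {blue, teal} and column 2 has {red, gold}, leaving only green.
Row 3, column 1: row 3 has {blue, green, teal} and column 1 has {gold}, leaving only red.
Row 5, column 1: row 5 has {blue, green, gold} and column 1 has {red, gold}, leaving only teal.
Row 5, column 4: row 5 has {blue, green, gold, teal} and column 4 has {blue, green}, leaving only red.
So row 5 reads: teal gold green red blue.

teal gold green red blue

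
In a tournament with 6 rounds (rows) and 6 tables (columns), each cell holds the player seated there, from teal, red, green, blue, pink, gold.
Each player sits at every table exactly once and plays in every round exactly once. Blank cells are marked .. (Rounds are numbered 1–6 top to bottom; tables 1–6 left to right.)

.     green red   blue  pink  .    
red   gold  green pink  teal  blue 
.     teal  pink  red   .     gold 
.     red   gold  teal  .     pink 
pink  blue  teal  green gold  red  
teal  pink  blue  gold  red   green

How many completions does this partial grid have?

Round 1, table 1: eliminating its round and table leaves {gold}.
Round 1, table 6: eliminating its round and table leaves {teal}.
Round 3, table 1: eliminating its round and table leaves {green, blue}.
Round 3, table 5: eliminating its round and table leaves {green, blue}.
Round 4, table 1: eliminating its round and table leaves {green, blue}.
Round 4, table 5: eliminating its round and table leaves {green, blue}.
Enumerating the assignments across these blanks that avoid any round or table repeat gives 2 completions.

2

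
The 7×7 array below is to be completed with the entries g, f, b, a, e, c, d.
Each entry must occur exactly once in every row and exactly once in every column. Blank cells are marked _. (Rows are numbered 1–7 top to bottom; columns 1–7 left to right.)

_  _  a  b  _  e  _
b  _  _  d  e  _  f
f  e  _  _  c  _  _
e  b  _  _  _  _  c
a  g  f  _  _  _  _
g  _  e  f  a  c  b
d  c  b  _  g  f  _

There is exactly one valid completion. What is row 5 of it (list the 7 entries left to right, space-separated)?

Row 1, column 1: row 1 has {b, a, e} and column 1 has {g, f, b, a, e, d}, leaving only c.
Row 2, column 2: row 2 has {f, b, e, d} and column 2 has {g, b, e, c}, leaving only a.
Row 2, column 6: row 2 has {f, b, a, e, d} and column 6 has {f, e, c}, leaving only g.
Row 2, column 3: row 2 has {g, f, b, a, e, d} and column 3 has {f, b, a, e}, leaving only c.
Row 6, column 2: row 6 has {g, f, b, a, e, c} and column 2 has {g, b, a, e, c}, leaving only d.
Row 1, column 2: row 1 has {b, a, e, c} and column 2 has {g, b, a, e, c, d}, leaving only f.
Row 1, column 5: row 1 has {f, b, a, e, c} and column 5 has {g, a, e, c}, leaving only d.
Row 5, column 5: row 5 has {g, f, a} and column 5 has {g, a, e, c, d}, leaving only b.
Row 5, column 6: row 5 has {g, f, b, a} and column 6 has {g, f, e, c}, leaving only d.
Row 5, column 7: row 5 has {g, f, b, a, d} and column 7 has {f, b, c}, leaving only e.
Row 5, column 4: row 5 has {g, f, b, a, e, d} and column 4 has {f, b, d}, leaving only c.
So row 5 reads: a g f c b d e.

a g f c b d e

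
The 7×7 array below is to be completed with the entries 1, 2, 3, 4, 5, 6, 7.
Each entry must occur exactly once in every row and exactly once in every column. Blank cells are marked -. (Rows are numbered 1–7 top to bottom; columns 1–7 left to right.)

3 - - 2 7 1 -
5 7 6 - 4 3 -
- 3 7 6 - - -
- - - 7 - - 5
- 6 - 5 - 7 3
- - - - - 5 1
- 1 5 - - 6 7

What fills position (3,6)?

2

Row 1, column 3: row 1 has {1, 2, 3, 7} and column 3 has {5, 6, 7}, leaving only 4.
Row 1, column 2: row 1 has {1, 2, 3, 4, 7} and column 2 has {1, 3, 6, 7}, leaving only 5.
Row 1, column 7: row 1 has {1, 2, 3, 4, 5, 7} and column 7 has {1, 3, 5, 7}, leaving only 6.
Row 2, column 4: row 2 has {3, 4, 5, 6, 7} and column 4 has {2, 5, 6, 7}, leaving only 1.
Row 2, column 7: row 2 has {1, 3, 4, 5, 6, 7} and column 7 has {1, 3, 5, 6, 7}, leaving only 2.
Row 3, column 7: row 3 has {3, 6, 7} and column 7 has {1, 2, 3, 5, 6, 7}, leaving only 4.
Row 3 already has {3, 4, 6, 7} and column 6 already has {1, 3, 5, 6, 7}, so row 3, column 6 must be 2.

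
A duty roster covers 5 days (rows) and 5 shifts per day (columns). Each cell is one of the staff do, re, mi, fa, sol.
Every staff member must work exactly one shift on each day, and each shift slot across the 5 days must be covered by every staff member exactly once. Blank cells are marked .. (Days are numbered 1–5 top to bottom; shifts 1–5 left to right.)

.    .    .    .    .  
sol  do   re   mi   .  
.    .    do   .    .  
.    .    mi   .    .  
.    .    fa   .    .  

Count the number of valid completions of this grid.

56

Day 1, shift 1: eliminating its day and shift leaves {do, re, mi, fa}.
Day 1, shift 2: eliminating its day and shift leaves {re, mi, fa, sol}.
Day 1, shift 3: eliminating its day and shift leaves {sol}.
Day 1, shift 4: eliminating its day and shift leaves {do, re, fa, sol}.
Day 1, shift 5: eliminating its day and shift leaves {do, re, mi, fa, sol}.
Day 2, shift 5: eliminating its day and shift leaves {fa}.
Day 3, shift 1: eliminating its day and shift leaves {re, mi, fa}.
Day 3, shift 2: eliminating its day and shift leaves {re, mi, fa, sol}.
Day 3, shift 4: eliminating its day and shift leaves {re, fa, sol}.
Day 3, shift 5: eliminating its day and shift leaves {re, mi, fa, sol}.
Day 4, shift 1: eliminating its day and shift leaves {do, re, fa}.
Day 4, shift 2: eliminating its day and shift leaves {re, fa, sol}.
Day 4, shift 4: eliminating its day and shift leaves {do, re, fa, sol}.
Day 4, shift 5: eliminating its day and shift leaves {do, re, fa, sol}.
Day 5, shift 1: eliminating its day and shift leaves {do, re, mi}.
Day 5, shift 2: eliminating its day and shift leaves {re, mi, sol}.
Day 5, shift 4: eliminating its day and shift leaves {do, re, sol}.
Day 5, shift 5: eliminating its day and shift leaves {do, re, mi, sol}.
Enumerating the assignments across these blanks that avoid any day or shift repeat gives 56 completions.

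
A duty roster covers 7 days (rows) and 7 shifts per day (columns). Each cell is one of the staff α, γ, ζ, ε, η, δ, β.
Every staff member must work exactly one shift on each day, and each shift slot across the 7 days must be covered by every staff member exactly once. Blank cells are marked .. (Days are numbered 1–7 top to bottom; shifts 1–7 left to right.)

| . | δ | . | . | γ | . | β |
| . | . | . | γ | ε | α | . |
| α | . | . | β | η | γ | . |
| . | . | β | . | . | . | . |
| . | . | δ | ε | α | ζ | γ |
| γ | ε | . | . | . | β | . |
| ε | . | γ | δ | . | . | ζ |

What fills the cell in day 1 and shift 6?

ε

Day 3, shift 2: day 3 has {α, γ, η, β} and shift 2 has {ε, δ}, leaving only ζ.
Day 3, shift 3: day 3 has {α, γ, ζ, η, β} and shift 3 has {γ, δ, β}, leaving only ε.
Day 3, shift 7: day 3 has {α, γ, ζ, ε, η, β} and shift 7 has {γ, ζ, β}, leaving only δ.
Day 2, shift 7: day 2 has {α, γ, ε} and shift 7 has {γ, ζ, δ, β}, leaving only η.
Day 2, shift 2: day 2 has {α, γ, ε, η} and shift 2 has {ζ, ε, δ}, leaving only β.
Day 2, shift 3: day 2 has {α, γ, ε, η, β} and shift 3 has {γ, ε, δ, β}, leaving only ζ.
Day 2, shift 1: day 2 has {α, γ, ζ, ε, η, β} and shift 1 has {α, γ, ε}, leaving only δ.
Day 5, shift 2: day 5 has {α, γ, ζ, ε, δ} and shift 2 has {ζ, ε, δ, β}, leaving only η.
Day 5, shift 1: day 5 has {α, γ, ζ, ε, η, δ} and shift 1 has {α, γ, ε, δ}, leaving only β.
Day 6, shift 7: day 6 has {γ, ε, β} and shift 7 has {γ, ζ, η, δ, β}, leaving only α.
Day 4, shift 7: day 4 has {β} and shift 7 has {α, γ, ζ, η, δ, β}, leaving only ε.
Day 6, shift 3: day 6 has {α, γ, ε, β} and shift 3 has {γ, ζ, ε, δ, β}, leaving only η.
Day 1, shift 3: day 1 has {γ, δ, β} and shift 3 has {γ, ζ, ε, η, δ, β}, leaving only α.
Day 6, shift 4: day 6 has {α, γ, ε, η, β} and shift 4 has {γ, ε, δ, β}, leaving only ζ.
Day 1, shift 4: day 1 has {α, γ, δ, β} and shift 4 has {γ, ζ, ε, δ, β}, leaving only η.
Day 1 already has {α, γ, η, δ, β} and shift 6 already has {α, γ, ζ, β}, so day 1, shift 6 must be ε.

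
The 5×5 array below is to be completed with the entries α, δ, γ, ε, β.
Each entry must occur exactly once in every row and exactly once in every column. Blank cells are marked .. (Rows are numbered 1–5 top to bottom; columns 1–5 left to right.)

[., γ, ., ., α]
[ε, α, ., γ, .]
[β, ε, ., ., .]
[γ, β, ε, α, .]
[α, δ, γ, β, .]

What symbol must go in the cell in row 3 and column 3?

α

Row 1, column 1: row 1 has {α, γ} and column 1 has {α, γ, ε, β}, leaving only δ.
Row 1, column 3: row 1 has {α, δ, γ} and column 3 has {γ, ε}, leaving only β.
Row 1, column 4: row 1 has {α, δ, γ, β} and column 4 has {α, γ, β}, leaving only ε.
Row 2, column 3: row 2 has {α, γ, ε} and column 3 has {γ, ε, β}, leaving only δ.
Row 3 already has {ε, β} and column 3 already has {δ, γ, ε, β}, so row 3, column 3 must be α.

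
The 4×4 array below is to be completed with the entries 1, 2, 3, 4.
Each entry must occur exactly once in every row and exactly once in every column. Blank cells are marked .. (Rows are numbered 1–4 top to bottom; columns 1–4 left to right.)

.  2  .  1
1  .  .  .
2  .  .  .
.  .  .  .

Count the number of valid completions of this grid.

Row 1, column 1: eliminating its row and column leaves {3, 4}.
Row 1, column 3: eliminating its row and column leaves {3, 4}.
Row 2, column 2: eliminating its row and column leaves {3, 4}.
Row 2, column 3: eliminating its row and column leaves {2, 3, 4}.
Row 2, column 4: eliminating its row and column leaves {2, 3, 4}.
Row 3, column 2: eliminating its row and column leaves {1, 3, 4}.
Row 3, column 3: eliminating its row and column leaves {1, 3, 4}.
Row 3, column 4: eliminating its row and column leaves {3, 4}.
Row 4, column 1: eliminating its row and column leaves {3, 4}.
Row 4, column 2: eliminating its row and column leaves {1, 3, 4}.
Row 4, column 3: eliminating its row and column leaves {1, 2, 3, 4}.
Row 4, column 4: eliminating its row and column leaves {2, 3, 4}.
Enumerating the assignments across these blanks that avoid any row or column repeat gives 8 completions.

8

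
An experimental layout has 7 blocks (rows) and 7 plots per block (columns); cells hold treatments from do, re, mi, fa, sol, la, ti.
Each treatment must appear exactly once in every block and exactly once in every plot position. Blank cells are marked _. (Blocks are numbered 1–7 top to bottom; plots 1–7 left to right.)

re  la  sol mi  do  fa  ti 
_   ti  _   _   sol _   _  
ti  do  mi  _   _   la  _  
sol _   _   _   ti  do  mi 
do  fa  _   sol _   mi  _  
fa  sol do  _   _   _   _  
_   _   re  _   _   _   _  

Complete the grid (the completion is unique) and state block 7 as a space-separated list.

Block 7, plot 2: block 7 has {re} and plot 2 has {do, fa, sol, la, ti}, leaving only mi.
Block 7, plot 1: block 7 has {re, mi} and plot 1 has {do, re, fa, sol, ti}, leaving only la.
Block 7, plot 5: block 7 has {re, mi, la} and plot 5 has {do, sol, ti}, leaving only fa.
Block 2, plot 1: block 2 has {sol, ti} and plot 1 has {do, re, fa, sol, la, ti}, leaving only mi.
Block 2, plot 6: block 2 has {mi, sol, ti} and plot 6 has {do, mi, fa, la}, leaving only re.
Block 3, plot 5: block 3 has {do, mi, la, ti} and plot 5 has {do, fa, sol, ti}, leaving only re.
Block 3, plot 4: block 3 has {do, re, mi, la, ti} and plot 4 has {mi, sol}, leaving only fa.
Block 3, plot 7: block 3 has {do, re, mi, fa, la, ti} and plot 7 has {mi, ti}, leaving only sol.
Block 7, plot 7: block 7 has {re, mi, fa, la} and plot 7 has {mi, sol, ti}, leaving only do.
Block 7, plot 4: block 7 has {do, re, mi, fa, la} and plot 4 has {mi, fa, sol}, leaving only ti.
Block 7, plot 6: block 7 has {do, re, mi, fa, la, ti} and plot 6 has {do, re, mi, fa, la}, leaving only sol.
So block 7 reads: la mi re ti fa sol do.

la mi re ti fa sol do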